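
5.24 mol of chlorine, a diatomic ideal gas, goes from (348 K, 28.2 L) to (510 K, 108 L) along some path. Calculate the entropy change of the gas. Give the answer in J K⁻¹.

ΔS = 100 J/K

Entropy is a state function: ΔS = nC_V ln(T₂/T₁) + nR ln(V₂/V₁), with C_V = 5R/2 = 20.79 J mol⁻¹ K⁻¹ for a diatomic ideal gas.
ΔS = 5.24 × [20.79 × ln(510/348) + 8.314 × ln(108/28.2)] = 100 J/K.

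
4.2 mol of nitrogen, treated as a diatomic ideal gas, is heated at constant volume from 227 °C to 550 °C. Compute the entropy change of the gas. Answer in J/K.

ΔS = 43.5 J/K

In kelvin: T₁ = 500.15 K, T₂ = 823.15 K. At constant volume, ΔS = nC_V ln(T₂/T₁) with C_V = 5R/2 = 20.79 J mol⁻¹ K⁻¹.
ΔS = 4.2 × 20.79 × ln(823.15/500.15) = 43.5 J/K.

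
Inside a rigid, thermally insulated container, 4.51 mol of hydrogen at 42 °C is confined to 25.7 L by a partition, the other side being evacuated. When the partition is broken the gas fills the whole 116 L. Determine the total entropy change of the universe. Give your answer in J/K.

ΔS_universe = 56.5 J/K

No heat is exchanged and no work is done, so the ideal-gas temperature stays constant.
Entropy is a state function; using a reversible isothermal path, ΔS_gas = nR ln(V₂/V₁) = 4.51 × 8.314 × ln(116/25.7) = 56.5 J/K.
The insulated surroundings exchange no heat, so ΔS_surr = 0 and ΔS_universe = ΔS_gas.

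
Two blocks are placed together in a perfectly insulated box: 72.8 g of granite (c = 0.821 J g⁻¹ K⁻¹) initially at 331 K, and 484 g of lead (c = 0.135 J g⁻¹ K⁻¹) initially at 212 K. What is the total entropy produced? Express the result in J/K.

ΔS_total = 3.09 J/K

Energy balance: T_f = (m₁c₁T₁ + m₂c₂T₂)/(m₁c₁ + m₂c₂) = 268.85 K.
ΔS₁ = m₁c₁ ln(T_f/T₁) = 59.7688 × ln(268.85/331) = -12.43 J/K.
ΔS₂ = m₂c₂ ln(T_f/T₂) = 65.34 × ln(268.85/212) = 15.52 J/K.
ΔS_total = -12.43 + 15.52 = 3.09 J/K.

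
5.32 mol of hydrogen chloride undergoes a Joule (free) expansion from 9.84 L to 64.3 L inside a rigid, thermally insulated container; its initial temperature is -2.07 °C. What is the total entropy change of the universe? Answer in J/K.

For an ideal gas in free expansion Q = 0 and W = 0, so T is unchanged.
Entropy is a state function; using a reversible isothermal path, ΔS_gas = nR ln(V₂/V₁) = 5.32 × 8.314 × ln(64.3/9.84) = 83 J/K.
The insulated surroundings exchange no heat, so ΔS_surr = 0 and ΔS_universe = ΔS_gas.

ΔS_universe = 83 J/K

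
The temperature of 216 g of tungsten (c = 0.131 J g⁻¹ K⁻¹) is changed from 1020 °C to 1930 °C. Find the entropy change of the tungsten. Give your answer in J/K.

In kelvin: T₁ = 1293.15 K, T₂ = 2203.15 K. ΔS = ∫dQ_rev/T = m c ln(T₂/T₁) = 216 × 0.131 × ln(2203.15/1293.15) = 15.1 J/K.

ΔS = 15.1 J/K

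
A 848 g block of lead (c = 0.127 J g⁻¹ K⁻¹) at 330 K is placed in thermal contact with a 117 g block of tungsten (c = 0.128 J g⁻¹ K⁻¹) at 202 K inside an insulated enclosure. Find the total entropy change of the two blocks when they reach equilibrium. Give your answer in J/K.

Energy balance: T_f = (m₁c₁T₁ + m₂c₂T₂)/(m₁c₁ + m₂c₂) = 314.37 K.
ΔS₁ = m₁c₁ ln(T_f/T₁) = 107.696 × ln(314.37/330) = -5.224 J/K.
ΔS₂ = m₂c₂ ln(T_f/T₂) = 14.976 × ln(314.37/202) = 6.624 J/K.
ΔS_total = -5.224 + 6.624 = 1.4 J/K.

ΔS_total = 1.4 J/K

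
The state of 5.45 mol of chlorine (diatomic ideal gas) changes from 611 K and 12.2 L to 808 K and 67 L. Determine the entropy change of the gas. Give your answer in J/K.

Entropy is a state function: ΔS = nC_V ln(T₂/T₁) + nR ln(V₂/V₁), with C_V = 5R/2 = 20.79 J mol⁻¹ K⁻¹ for a diatomic ideal gas.
ΔS = 5.45 × [20.79 × ln(808/611) + 8.314 × ln(67/12.2)] = 109 J/K.

ΔS = 109 J/K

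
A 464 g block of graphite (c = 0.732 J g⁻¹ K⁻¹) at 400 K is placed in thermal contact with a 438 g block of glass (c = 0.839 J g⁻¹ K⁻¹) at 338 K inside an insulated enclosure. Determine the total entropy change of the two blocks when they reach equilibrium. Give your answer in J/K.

Energy balance: T_f = (m₁c₁T₁ + m₂c₂T₂)/(m₁c₁ + m₂c₂) = 367.78 K.
ΔS₁ = m₁c₁ ln(T_f/T₁) = 339.648 × ln(367.78/400) = -28.52 J/K.
ΔS₂ = m₂c₂ ln(T_f/T₂) = 367.482 × ln(367.78/338) = 31.03 J/K.
ΔS_total = -28.52 + 31.03 = 2.51 J/K.

ΔS_total = 2.51 J/K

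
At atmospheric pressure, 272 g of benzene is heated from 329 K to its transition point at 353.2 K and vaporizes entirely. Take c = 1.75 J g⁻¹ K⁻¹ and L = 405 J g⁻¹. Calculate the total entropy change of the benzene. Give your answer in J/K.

ΔS = 346 J/K

Warming step: ΔS₁ = m c ln(T_tr/T_i) = 272 × 1.75 × ln(353.2/329) = 33.78 J/K.
Phase change: ΔS₂ = +mL/T_tr = 272 × 405 / 353.2 = 311.9 J/K.
ΔS_total = (33.78) + (311.9) = 346 J/K.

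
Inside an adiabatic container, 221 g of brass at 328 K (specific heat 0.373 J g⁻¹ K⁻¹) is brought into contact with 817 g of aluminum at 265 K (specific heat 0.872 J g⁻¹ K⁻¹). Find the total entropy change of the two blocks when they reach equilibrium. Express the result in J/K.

Energy balance: T_f = (m₁c₁T₁ + m₂c₂T₂)/(m₁c₁ + m₂c₂) = 271.53 K.
ΔS₁ = m₁c₁ ln(T_f/T₁) = 82.433 × ln(271.53/328) = -15.57 J/K.
ΔS₂ = m₂c₂ ln(T_f/T₂) = 712.424 × ln(271.53/265) = 17.35 J/K.
ΔS_total = -15.57 + 17.35 = 1.78 J/K.

ΔS_total = 1.78 J/K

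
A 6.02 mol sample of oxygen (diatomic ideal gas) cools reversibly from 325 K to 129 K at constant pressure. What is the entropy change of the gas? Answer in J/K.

ΔS = -162 J/K

At constant pressure, ΔS = nC_p ln(T₂/T₁) with C_p = 7R/2 = 29.1 J mol⁻¹ K⁻¹.
ΔS = 6.02 × 29.1 × ln(129/325) = -162 J/K.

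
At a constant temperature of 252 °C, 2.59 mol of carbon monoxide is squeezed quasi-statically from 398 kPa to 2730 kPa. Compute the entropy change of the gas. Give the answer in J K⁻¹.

ΔS_gas = -41.5 J/K

For an isothermal ideal gas ΔS_gas = nR ln(P₁/P₂) = 2.59 × 8.314 × ln(398/2730) = -41.5 J/K.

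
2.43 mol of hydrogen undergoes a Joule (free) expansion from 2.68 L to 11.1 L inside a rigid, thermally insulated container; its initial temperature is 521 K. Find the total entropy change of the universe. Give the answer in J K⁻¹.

No heat is exchanged and no work is done, so the ideal-gas temperature stays constant.
Entropy is a state function; using a reversible isothermal path, ΔS_gas = nR ln(V₂/V₁) = 2.43 × 8.314 × ln(11.1/2.68) = 28.7 J/K.
The insulated surroundings exchange no heat, so ΔS_surr = 0 and ΔS_universe = ΔS_gas.

ΔS_universe = 28.7 J/K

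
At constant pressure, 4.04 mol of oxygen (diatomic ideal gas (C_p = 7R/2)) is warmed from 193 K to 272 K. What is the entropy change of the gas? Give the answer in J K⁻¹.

At constant pressure, ΔS = nC_p ln(T₂/T₁) with C_p = 7R/2 = 29.1 J mol⁻¹ K⁻¹.
ΔS = 4.04 × 29.1 × ln(272/193) = 40.3 J/K.

ΔS = 40.3 J/K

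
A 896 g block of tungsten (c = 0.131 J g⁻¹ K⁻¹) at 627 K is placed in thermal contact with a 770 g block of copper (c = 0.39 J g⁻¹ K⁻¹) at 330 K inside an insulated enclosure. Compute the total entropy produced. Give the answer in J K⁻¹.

Energy balance: T_f = (m₁c₁T₁ + m₂c₂T₂)/(m₁c₁ + m₂c₂) = 413.46 K.
ΔS₁ = m₁c₁ ln(T_f/T₁) = 117.376 × ln(413.46/627) = -48.87 J/K.
ΔS₂ = m₂c₂ ln(T_f/T₂) = 300.3 × ln(413.46/330) = 67.71 J/K.
ΔS_total = -48.87 + 67.71 = 18.8 J/K.

ΔS_total = 18.8 J/K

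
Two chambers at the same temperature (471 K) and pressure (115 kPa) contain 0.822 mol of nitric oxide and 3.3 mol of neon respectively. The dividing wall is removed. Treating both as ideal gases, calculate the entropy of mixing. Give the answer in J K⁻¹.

Mole fractions: x_A = 0.822/4.12 = 0.199, x_B = 0.801.
ΔS_mix = −R(n_A ln x_A + n_B ln x_B) = −8.314 × (0.822 ln 0.199 + 3.3 ln 0.801) = 17.1 J/K.

ΔS_mix = 17.1 J/K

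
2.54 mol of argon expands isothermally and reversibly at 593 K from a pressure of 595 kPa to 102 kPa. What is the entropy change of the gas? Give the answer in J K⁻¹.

ΔS_gas = 37.2 J/K

For an isothermal ideal gas ΔS_gas = nR ln(P₁/P₂) = 2.54 × 8.314 × ln(595/102) = 37.2 J/K.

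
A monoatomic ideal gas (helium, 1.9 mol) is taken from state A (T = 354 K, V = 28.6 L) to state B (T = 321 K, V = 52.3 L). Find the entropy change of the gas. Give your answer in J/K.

Entropy is a state function: ΔS = nC_V ln(T₂/T₁) + nR ln(V₂/V₁), with C_V = 3R/2 = 12.47 J mol⁻¹ K⁻¹ for a monoatomic ideal gas.
ΔS = 1.9 × [12.47 × ln(321/354) + 8.314 × ln(52.3/28.6)] = 7.22 J/K.

ΔS = 7.22 J/K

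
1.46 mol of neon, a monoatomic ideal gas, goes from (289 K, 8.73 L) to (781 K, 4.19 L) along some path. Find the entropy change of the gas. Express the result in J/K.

Entropy is a state function: ΔS = nC_V ln(T₂/T₁) + nR ln(V₂/V₁), with C_V = 3R/2 = 12.47 J mol⁻¹ K⁻¹ for a monoatomic ideal gas.
ΔS = 1.46 × [12.47 × ln(781/289) + 8.314 × ln(4.19/8.73)] = 9.19 J/K.

ΔS = 9.19 J/K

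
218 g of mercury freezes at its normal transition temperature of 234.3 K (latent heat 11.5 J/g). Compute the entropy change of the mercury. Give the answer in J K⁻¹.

ΔS = -10.7 J/K

Heat released by the substance: Q = −mL = −218 × 11.5 = −2507 J.
At constant T, ΔS = Q_rev/T = −2507 / 234.3 = -10.7 J/K.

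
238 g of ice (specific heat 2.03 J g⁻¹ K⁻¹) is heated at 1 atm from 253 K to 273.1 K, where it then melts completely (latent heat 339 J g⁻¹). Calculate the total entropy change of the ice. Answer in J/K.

ΔS = 332 J/K

Warming step: ΔS₁ = m c ln(T_tr/T_i) = 238 × 2.03 × ln(273.1/253) = 36.94 J/K.
Phase change: ΔS₂ = +mL/T_tr = 238 × 339 / 273.1 = 295.4 J/K.
ΔS_total = (36.94) + (295.4) = 332 J/K.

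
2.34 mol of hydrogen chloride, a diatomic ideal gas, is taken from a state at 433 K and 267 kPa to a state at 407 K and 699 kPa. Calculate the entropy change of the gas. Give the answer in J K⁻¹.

ΔS = nC_p ln(T₂/T₁) − nR ln(P₂/P₁), with C_p = 7R/2 = 29.1 J mol⁻¹ K⁻¹ for a diatomic ideal gas.
ΔS = 2.34 × [29.1 × ln(407/433) − 8.314 × ln(699/267)] = -22.9 J/K.

ΔS = -22.9 J/K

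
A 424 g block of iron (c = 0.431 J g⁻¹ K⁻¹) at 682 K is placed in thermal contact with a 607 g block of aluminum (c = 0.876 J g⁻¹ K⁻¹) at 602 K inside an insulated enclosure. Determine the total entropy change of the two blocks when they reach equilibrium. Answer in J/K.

ΔS_total = 1.08 J/K

Energy balance: T_f = (m₁c₁T₁ + m₂c₂T₂)/(m₁c₁ + m₂c₂) = 622.46 K.
ΔS₁ = m₁c₁ ln(T_f/T₁) = 182.744 × ln(622.46/682) = -16.69 J/K.
ΔS₂ = m₂c₂ ln(T_f/T₂) = 531.732 × ln(622.46/602) = 17.77 J/K.
ΔS_total = -16.69 + 17.77 = 1.08 J/K.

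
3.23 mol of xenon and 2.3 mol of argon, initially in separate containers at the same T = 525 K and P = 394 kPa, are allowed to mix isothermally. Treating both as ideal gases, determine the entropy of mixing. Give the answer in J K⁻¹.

ΔS_mix = 31.2 J/K

Mole fractions: x_A = 3.23/5.53 = 0.584, x_B = 0.416.
ΔS_mix = −R(n_A ln x_A + n_B ln x_B) = −8.314 × (3.23 ln 0.584 + 2.3 ln 0.416) = 31.2 J/K.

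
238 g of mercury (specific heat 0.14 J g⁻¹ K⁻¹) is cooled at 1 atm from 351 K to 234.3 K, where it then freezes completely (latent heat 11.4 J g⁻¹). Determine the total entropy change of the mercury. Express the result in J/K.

Cooling step: ΔS₁ = m c ln(T_tr/T_i) = 238 × 0.14 × ln(234.3/351) = -13.467 J/K.
Phase change: ΔS₂ = −mL/T_tr = −238 × 11.4 / 234.3 = -11.58 J/K.
ΔS_total = (-13.467) + (-11.58) = -25 J/K.

ΔS = -25 J/K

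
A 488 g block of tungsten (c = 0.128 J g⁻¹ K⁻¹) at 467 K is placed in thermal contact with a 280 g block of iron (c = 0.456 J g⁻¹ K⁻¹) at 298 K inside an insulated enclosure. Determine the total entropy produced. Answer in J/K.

Energy balance: T_f = (m₁c₁T₁ + m₂c₂T₂)/(m₁c₁ + m₂c₂) = 353.52 K.
ΔS₁ = m₁c₁ ln(T_f/T₁) = 62.464 × ln(353.52/467) = -17.39 J/K.
ΔS₂ = m₂c₂ ln(T_f/T₂) = 127.68 × ln(353.52/298) = 21.81 J/K.
ΔS_total = -17.39 + 21.81 = 4.42 J/K.

ΔS_total = 4.42 J/K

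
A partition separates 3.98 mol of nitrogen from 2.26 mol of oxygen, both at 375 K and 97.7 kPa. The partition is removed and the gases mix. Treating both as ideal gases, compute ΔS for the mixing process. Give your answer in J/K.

Mole fractions: x_A = 3.98/6.24 = 0.638, x_B = 0.362.
ΔS_mix = −R(n_A ln x_A + n_B ln x_B) = −8.314 × (3.98 ln 0.638 + 2.26 ln 0.362) = 34 J/K.

ΔS_mix = 34 J/K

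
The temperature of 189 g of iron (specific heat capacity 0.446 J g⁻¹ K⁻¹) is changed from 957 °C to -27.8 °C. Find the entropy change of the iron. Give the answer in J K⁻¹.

ΔS = -136 J/K

In kelvin: T₁ = 1230.15 K, T₂ = 245.35 K. ΔS = ∫dQ_rev/T = m c ln(T₂/T₁) = 189 × 0.446 × ln(245.35/1230.15) = -136 J/K.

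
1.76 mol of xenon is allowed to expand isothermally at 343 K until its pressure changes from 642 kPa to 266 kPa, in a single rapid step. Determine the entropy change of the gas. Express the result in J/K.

ΔS_gas = 12.9 J/K

Entropy is a state function, so ΔS_gas depends only on the end states.
For an isothermal ideal gas ΔS_gas = nR ln(P₁/P₂) = 1.76 × 8.314 × ln(642/266) = 12.9 J/K.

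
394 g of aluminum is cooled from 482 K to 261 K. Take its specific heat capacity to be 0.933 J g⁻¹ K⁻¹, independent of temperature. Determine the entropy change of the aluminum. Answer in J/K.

ΔS = -225 J/K

ΔS = ∫dQ_rev/T = m c ln(T₂/T₁) = 394 × 0.933 × ln(261/482) = -225 J/K.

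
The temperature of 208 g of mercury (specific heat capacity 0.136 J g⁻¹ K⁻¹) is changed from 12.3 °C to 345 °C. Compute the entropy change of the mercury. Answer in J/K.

In kelvin: T₁ = 285.45 K, T₂ = 618.15 K. ΔS = ∫dQ_rev/T = m c ln(T₂/T₁) = 208 × 0.136 × ln(618.15/285.45) = 21.9 J/K.

ΔS = 21.9 J/K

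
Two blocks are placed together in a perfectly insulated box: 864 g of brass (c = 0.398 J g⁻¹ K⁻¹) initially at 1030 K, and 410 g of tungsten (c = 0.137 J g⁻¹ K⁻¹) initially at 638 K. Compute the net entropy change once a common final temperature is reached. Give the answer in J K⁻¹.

Energy balance: T_f = (m₁c₁T₁ + m₂c₂T₂)/(m₁c₁ + m₂c₂) = 974.96 K.
ΔS₁ = m₁c₁ ln(T_f/T₁) = 343.872 × ln(974.96/1030) = -18.885 J/K.
ΔS₂ = m₂c₂ ln(T_f/T₂) = 56.17 × ln(974.96/638) = 23.819 J/K.
ΔS_total = -18.885 + 23.819 = 4.93 J/K.

ΔS_total = 4.93 J/K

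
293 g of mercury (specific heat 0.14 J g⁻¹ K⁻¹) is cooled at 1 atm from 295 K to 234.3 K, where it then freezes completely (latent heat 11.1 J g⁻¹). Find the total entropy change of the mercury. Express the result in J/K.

ΔS = -23.3 J/K

Cooling step: ΔS₁ = m c ln(T_tr/T_i) = 293 × 0.14 × ln(234.3/295) = -9.45 J/K.
Phase change: ΔS₂ = −mL/T_tr = −293 × 11.1 / 234.3 = -13.88 J/K.
ΔS_total = (-9.45) + (-13.88) = -23.3 J/K.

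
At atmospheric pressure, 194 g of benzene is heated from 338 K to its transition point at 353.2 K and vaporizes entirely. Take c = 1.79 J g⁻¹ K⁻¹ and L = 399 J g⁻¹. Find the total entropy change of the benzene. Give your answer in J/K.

ΔS = 234 J/K

Warming step: ΔS₁ = m c ln(T_tr/T_i) = 194 × 1.79 × ln(353.2/338) = 15.28 J/K.
Phase change: ΔS₂ = +mL/T_tr = 194 × 399 / 353.2 = 219.2 J/K.
ΔS_total = (15.28) + (219.2) = 234 J/K.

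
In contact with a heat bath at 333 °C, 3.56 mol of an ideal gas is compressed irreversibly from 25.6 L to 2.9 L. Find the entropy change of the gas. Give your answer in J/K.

ΔS_gas = -64.5 J/K

Entropy is a state function, so ΔS_gas depends only on the end states.
For an isothermal ideal gas ΔS_gas = nR ln(V₂/V₁) = 3.56 × 8.314 × ln(2.9/25.6) = -64.5 J/K.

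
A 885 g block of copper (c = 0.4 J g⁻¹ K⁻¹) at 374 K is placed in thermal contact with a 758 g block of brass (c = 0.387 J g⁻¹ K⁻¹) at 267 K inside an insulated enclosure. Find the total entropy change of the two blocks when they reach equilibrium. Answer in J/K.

ΔS_total = 8.97 J/K

Energy balance: T_f = (m₁c₁T₁ + m₂c₂T₂)/(m₁c₁ + m₂c₂) = 325.51 K.
ΔS₁ = m₁c₁ ln(T_f/T₁) = 354 × ln(325.51/374) = -49.154 J/K.
ΔS₂ = m₂c₂ ln(T_f/T₂) = 293.346 × ln(325.51/267) = 58.127 J/K.
ΔS_total = -49.154 + 58.127 = 8.97 J/K.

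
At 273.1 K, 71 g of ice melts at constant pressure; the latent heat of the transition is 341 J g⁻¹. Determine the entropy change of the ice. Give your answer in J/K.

Heat absorbed by the substance: Q = mL = 71 × 341 = 24211 J.
At constant T, ΔS = Q_rev/T = 24211 / 273.1 = 88.7 J/K.

ΔS = 88.7 J/K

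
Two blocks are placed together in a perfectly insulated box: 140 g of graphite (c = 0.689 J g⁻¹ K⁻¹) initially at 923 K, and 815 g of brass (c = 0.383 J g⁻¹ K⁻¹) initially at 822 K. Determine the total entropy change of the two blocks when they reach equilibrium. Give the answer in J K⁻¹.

Energy balance: T_f = (m₁c₁T₁ + m₂c₂T₂)/(m₁c₁ + m₂c₂) = 845.84 K.
ΔS₁ = m₁c₁ ln(T_f/T₁) = 96.46 × ln(845.84/923) = -8.42 J/K.
ΔS₂ = m₂c₂ ln(T_f/T₂) = 312.145 × ln(845.84/822) = 8.925 J/K.
ΔS_total = -8.42 + 8.925 = 0.505 J/K.

ΔS_total = 0.505 J/K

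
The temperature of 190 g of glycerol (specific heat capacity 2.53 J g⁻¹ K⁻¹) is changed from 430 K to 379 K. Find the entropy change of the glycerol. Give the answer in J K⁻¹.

ΔS = ∫dQ_rev/T = m c ln(T₂/T₁) = 190 × 2.53 × ln(379/430) = -60.7 J/K.

ΔS = -60.7 J/K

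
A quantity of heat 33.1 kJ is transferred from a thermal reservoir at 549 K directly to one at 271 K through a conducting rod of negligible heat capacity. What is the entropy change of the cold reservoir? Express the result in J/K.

The cold reservoir gains heat Q, so ΔS_cold = +Q/T_C = 33100/271 = 122 J/K.

ΔS_cold = 122 J/K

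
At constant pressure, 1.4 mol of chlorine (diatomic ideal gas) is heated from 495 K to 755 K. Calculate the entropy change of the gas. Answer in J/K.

At constant pressure, ΔS = nC_p ln(T₂/T₁) with C_p = 7R/2 = 29.1 J mol⁻¹ K⁻¹.
ΔS = 1.4 × 29.1 × ln(755/495) = 17.2 J/K.

ΔS = 17.2 J/K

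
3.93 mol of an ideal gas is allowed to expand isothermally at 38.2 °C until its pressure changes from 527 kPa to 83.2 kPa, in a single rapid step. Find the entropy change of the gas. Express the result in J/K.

ΔS_gas = 60.3 J/K

Entropy is a state function, so ΔS_gas depends only on the end states.
For an isothermal ideal gas ΔS_gas = nR ln(P₁/P₂) = 3.93 × 8.314 × ln(527/83.2) = 60.3 J/K.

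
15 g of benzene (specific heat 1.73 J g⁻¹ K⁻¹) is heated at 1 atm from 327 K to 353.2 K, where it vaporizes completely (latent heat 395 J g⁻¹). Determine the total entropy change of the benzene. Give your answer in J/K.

ΔS = 18.8 J/K

Warming step: ΔS₁ = m c ln(T_tr/T_i) = 15 × 1.73 × ln(353.2/327) = 2 J/K.
Phase change: ΔS₂ = +mL/T_tr = 15 × 395 / 353.2 = 16.78 J/K.
ΔS_total = (2) + (16.78) = 18.8 J/K.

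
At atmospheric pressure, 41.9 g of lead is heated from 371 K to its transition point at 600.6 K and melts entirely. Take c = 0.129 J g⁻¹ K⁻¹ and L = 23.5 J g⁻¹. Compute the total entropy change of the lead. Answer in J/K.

Warming step: ΔS₁ = m c ln(T_tr/T_i) = 41.9 × 0.129 × ln(600.6/371) = 2.604 J/K.
Phase change: ΔS₂ = +mL/T_tr = 41.9 × 23.5 / 600.6 = 1.639 J/K.
ΔS_total = (2.604) + (1.639) = 4.24 J/K.

ΔS = 4.24 J/K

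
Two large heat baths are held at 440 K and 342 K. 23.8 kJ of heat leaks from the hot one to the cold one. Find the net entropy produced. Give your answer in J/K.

ΔS_total = 15.5 J/K

ΔS_hot = −Q/T_H = −23800/440 = -54.09 J/K and ΔS_cold = +Q/T_C = 23800/342 = 69.59 J/K.
ΔS_total = -54.09 + 69.59 = 15.5 J/K, positive as the second law requires.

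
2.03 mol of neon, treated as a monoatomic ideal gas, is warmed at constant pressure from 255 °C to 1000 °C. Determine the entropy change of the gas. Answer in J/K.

In kelvin: T₁ = 528.15 K, T₂ = 1273.15 K. At constant pressure, ΔS = nC_p ln(T₂/T₁) with C_p = 5R/2 = 20.79 J mol⁻¹ K⁻¹.
ΔS = 2.03 × 20.79 × ln(1273.15/528.15) = 37.1 J/K.

ΔS = 37.1 J/K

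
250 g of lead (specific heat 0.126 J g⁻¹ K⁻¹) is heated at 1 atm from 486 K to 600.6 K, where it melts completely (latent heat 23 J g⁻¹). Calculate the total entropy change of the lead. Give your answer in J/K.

ΔS = 16.2 J/K

Warming step: ΔS₁ = m c ln(T_tr/T_i) = 250 × 0.126 × ln(600.6/486) = 6.669 J/K.
Phase change: ΔS₂ = +mL/T_tr = 250 × 23 / 600.6 = 9.574 J/K.
ΔS_total = (6.669) + (9.574) = 16.2 J/K.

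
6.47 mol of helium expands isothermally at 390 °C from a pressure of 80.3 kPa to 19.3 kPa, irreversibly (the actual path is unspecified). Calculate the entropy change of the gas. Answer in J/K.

Entropy is a state function, so ΔS_gas depends only on the end states.
For an isothermal ideal gas ΔS_gas = nR ln(P₁/P₂) = 6.47 × 8.314 × ln(80.3/19.3) = 76.7 J/K.

ΔS_gas = 76.7 J/K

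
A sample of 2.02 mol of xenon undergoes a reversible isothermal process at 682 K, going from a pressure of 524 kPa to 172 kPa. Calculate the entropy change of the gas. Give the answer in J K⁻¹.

ΔS_gas = 18.7 J/K

For an isothermal ideal gas ΔS_gas = nR ln(P₁/P₂) = 2.02 × 8.314 × ln(524/172) = 18.7 J/K.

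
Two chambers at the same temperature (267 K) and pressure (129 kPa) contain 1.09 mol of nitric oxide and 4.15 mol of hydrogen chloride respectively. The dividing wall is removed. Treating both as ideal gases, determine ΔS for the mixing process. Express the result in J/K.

ΔS_mix = 22.3 J/K

Mole fractions: x_A = 1.09/5.24 = 0.208, x_B = 0.792.
ΔS_mix = −R(n_A ln x_A + n_B ln x_B) = −8.314 × (1.09 ln 0.208 + 4.15 ln 0.792) = 22.3 J/K.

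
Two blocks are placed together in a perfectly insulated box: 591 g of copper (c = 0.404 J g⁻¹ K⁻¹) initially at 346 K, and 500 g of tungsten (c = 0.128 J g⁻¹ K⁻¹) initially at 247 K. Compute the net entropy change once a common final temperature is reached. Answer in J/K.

Energy balance: T_f = (m₁c₁T₁ + m₂c₂T₂)/(m₁c₁ + m₂c₂) = 325.07 K.
ΔS₁ = m₁c₁ ln(T_f/T₁) = 238.764 × ln(325.07/346) = -14.9 J/K.
ΔS₂ = m₂c₂ ln(T_f/T₂) = 64 × ln(325.07/247) = 17.58 J/K.
ΔS_total = -14.9 + 17.58 = 2.68 J/K.

ΔS_total = 2.68 J/K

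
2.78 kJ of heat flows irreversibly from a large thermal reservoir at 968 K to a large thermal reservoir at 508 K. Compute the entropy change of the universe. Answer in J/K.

ΔS_total = 2.6 J/K

ΔS_hot = −Q/T_H = −2780/968 = -2.872 J/K and ΔS_cold = +Q/T_C = 2780/508 = 5.472 J/K.
ΔS_total = -2.872 + 5.472 = 2.6 J/K, positive as the second law requires.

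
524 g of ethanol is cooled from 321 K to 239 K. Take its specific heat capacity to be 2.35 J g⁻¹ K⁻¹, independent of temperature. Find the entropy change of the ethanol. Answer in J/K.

ΔS = -363 J/K

ΔS = ∫dQ_rev/T = m c ln(T₂/T₁) = 524 × 2.35 × ln(239/321) = -363 J/K.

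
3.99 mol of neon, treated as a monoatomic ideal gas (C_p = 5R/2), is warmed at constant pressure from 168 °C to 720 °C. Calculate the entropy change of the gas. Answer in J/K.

ΔS = 67.3 J/K

In kelvin: T₁ = 441.15 K, T₂ = 993.15 K. At constant pressure, ΔS = nC_p ln(T₂/T₁) with C_p = 5R/2 = 20.79 J mol⁻¹ K⁻¹.
ΔS = 3.99 × 20.79 × ln(993.15/441.15) = 67.3 J/K.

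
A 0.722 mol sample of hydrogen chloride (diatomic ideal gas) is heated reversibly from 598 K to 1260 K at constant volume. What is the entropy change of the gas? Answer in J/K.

At constant volume, ΔS = nC_V ln(T₂/T₁) with C_V = 5R/2 = 20.79 J mol⁻¹ K⁻¹.
ΔS = 0.722 × 20.79 × ln(1260/598) = 11.2 J/K.

ΔS = 11.2 J/K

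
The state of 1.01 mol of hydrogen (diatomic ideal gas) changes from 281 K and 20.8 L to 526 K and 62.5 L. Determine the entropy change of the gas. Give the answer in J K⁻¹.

Entropy is a state function: ΔS = nC_V ln(T₂/T₁) + nR ln(V₂/V₁), with C_V = 5R/2 = 20.79 J mol⁻¹ K⁻¹ for a diatomic ideal gas.
ΔS = 1.01 × [20.79 × ln(526/281) + 8.314 × ln(62.5/20.8)] = 22.4 J/K.

ΔS = 22.4 J/K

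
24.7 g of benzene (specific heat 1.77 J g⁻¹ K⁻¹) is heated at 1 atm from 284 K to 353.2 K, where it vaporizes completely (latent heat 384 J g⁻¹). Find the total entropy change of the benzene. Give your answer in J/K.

Warming step: ΔS₁ = m c ln(T_tr/T_i) = 24.7 × 1.77 × ln(353.2/284) = 9.533 J/K.
Phase change: ΔS₂ = +mL/T_tr = 24.7 × 384 / 353.2 = 26.85 J/K.
ΔS_total = (9.533) + (26.85) = 36.4 J/K.

ΔS = 36.4 J/K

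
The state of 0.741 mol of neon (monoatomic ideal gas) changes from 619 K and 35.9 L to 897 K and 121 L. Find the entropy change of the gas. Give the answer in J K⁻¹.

ΔS = 10.9 J/K

Entropy is a state function: ΔS = nC_V ln(T₂/T₁) + nR ln(V₂/V₁), with C_V = 3R/2 = 12.47 J mol⁻¹ K⁻¹ for a monoatomic ideal gas.
ΔS = 0.741 × [12.47 × ln(897/619) + 8.314 × ln(121/35.9)] = 10.9 J/K.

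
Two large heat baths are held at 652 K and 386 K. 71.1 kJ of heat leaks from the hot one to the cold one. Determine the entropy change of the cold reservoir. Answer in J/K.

The cold reservoir gains heat Q, so ΔS_cold = +Q/T_C = 71100/386 = 184 J/K.

ΔS_cold = 184 J/K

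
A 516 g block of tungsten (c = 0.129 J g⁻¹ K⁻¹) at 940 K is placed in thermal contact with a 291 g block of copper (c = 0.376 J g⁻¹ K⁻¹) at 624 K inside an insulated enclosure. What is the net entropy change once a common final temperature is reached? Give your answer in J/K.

Energy balance: T_f = (m₁c₁T₁ + m₂c₂T₂)/(m₁c₁ + m₂c₂) = 743.53 K.
ΔS₁ = m₁c₁ ln(T_f/T₁) = 66.564 × ln(743.53/940) = -15.61 J/K.
ΔS₂ = m₂c₂ ln(T_f/T₂) = 109.416 × ln(743.53/624) = 19.18 J/K.
ΔS_total = -15.61 + 19.18 = 3.57 J/K.

ΔS_total = 3.57 J/K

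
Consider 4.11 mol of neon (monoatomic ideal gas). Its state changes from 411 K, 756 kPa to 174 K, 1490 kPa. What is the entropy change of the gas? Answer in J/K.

ΔS = -96.6 J/K

ΔS = nC_p ln(T₂/T₁) − nR ln(P₂/P₁), with C_p = 5R/2 = 20.79 J mol⁻¹ K⁻¹ for a monoatomic ideal gas.
ΔS = 4.11 × [20.79 × ln(174/411) − 8.314 × ln(1490/756)] = -96.6 J/K.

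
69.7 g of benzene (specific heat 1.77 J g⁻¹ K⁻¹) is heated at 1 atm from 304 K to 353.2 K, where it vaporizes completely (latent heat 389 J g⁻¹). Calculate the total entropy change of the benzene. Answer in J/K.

ΔS = 95.3 J/K

Warming step: ΔS₁ = m c ln(T_tr/T_i) = 69.7 × 1.77 × ln(353.2/304) = 18.51 J/K.
Phase change: ΔS₂ = +mL/T_tr = 69.7 × 389 / 353.2 = 76.76 J/K.
ΔS_total = (18.51) + (76.76) = 95.3 J/K.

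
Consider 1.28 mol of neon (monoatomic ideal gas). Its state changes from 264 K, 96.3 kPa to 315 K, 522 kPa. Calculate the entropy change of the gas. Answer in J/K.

ΔS = -13.3 J/K

ΔS = nC_p ln(T₂/T₁) − nR ln(P₂/P₁), with C_p = 5R/2 = 20.79 J mol⁻¹ K⁻¹ for a monoatomic ideal gas.
ΔS = 1.28 × [20.79 × ln(315/264) − 8.314 × ln(522/96.3)] = -13.3 J/K.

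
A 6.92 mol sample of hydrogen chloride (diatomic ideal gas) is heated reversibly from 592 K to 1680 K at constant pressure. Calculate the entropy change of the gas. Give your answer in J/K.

At constant pressure, ΔS = nC_p ln(T₂/T₁) with C_p = 7R/2 = 29.1 J mol⁻¹ K⁻¹.
ΔS = 6.92 × 29.1 × ln(1680/592) = 210 J/K.

ΔS = 210 J/K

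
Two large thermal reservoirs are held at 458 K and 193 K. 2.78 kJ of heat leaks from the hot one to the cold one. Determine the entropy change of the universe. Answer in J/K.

ΔS_total = 8.33 J/K

ΔS_hot = −Q/T_H = −2780/458 = -6.07 J/K and ΔS_cold = +Q/T_C = 2780/193 = 14.4 J/K.
ΔS_total = -6.07 + 14.4 = 8.33 J/K, positive as the second law requires.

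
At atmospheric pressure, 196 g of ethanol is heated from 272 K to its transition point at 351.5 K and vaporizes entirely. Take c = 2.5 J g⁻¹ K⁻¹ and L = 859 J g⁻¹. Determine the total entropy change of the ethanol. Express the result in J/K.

Warming step: ΔS₁ = m c ln(T_tr/T_i) = 196 × 2.5 × ln(351.5/272) = 125.6 J/K.
Phase change: ΔS₂ = +mL/T_tr = 196 × 859 / 351.5 = 479 J/K.
ΔS_total = (125.6) + (479) = 605 J/K.

ΔS = 605 J/K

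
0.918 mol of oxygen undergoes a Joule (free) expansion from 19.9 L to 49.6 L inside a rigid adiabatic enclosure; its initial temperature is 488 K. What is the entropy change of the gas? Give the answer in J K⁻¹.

No heat is exchanged and no work is done, so the ideal-gas temperature stays constant.
Entropy is a state function; using a reversible isothermal path, ΔS_gas = nR ln(V₂/V₁) = 0.918 × 8.314 × ln(49.6/19.9) = 6.97 J/K.

ΔS_gas = 6.97 J/K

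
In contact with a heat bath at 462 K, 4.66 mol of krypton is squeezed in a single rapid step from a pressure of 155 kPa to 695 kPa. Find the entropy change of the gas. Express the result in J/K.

Entropy is a state function, so ΔS_gas depends only on the end states.
For an isothermal ideal gas ΔS_gas = nR ln(P₁/P₂) = 4.66 × 8.314 × ln(155/695) = -58.1 J/K.

ΔS_gas = -58.1 J/K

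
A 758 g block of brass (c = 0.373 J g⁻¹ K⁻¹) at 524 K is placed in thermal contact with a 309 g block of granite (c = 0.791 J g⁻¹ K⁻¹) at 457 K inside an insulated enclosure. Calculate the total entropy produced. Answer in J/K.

Energy balance: T_f = (m₁c₁T₁ + m₂c₂T₂)/(m₁c₁ + m₂c₂) = 492.93 K.
ΔS₁ = m₁c₁ ln(T_f/T₁) = 282.734 × ln(492.93/524) = -17.28 J/K.
ΔS₂ = m₂c₂ ln(T_f/T₂) = 244.419 × ln(492.93/457) = 18.5 J/K.
ΔS_total = -17.28 + 18.5 = 1.22 J/K.

ΔS_total = 1.22 J/K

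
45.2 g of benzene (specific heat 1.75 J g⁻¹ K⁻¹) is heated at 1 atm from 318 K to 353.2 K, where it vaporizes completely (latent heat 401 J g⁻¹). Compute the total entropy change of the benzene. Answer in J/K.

Warming step: ΔS₁ = m c ln(T_tr/T_i) = 45.2 × 1.75 × ln(353.2/318) = 8.304 J/K.
Phase change: ΔS₂ = +mL/T_tr = 45.2 × 401 / 353.2 = 51.32 J/K.
ΔS_total = (8.304) + (51.32) = 59.6 J/K.

ΔS = 59.6 J/K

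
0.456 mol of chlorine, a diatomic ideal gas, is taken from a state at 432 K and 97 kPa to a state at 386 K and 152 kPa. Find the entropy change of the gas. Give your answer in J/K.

ΔS = nC_p ln(T₂/T₁) − nR ln(P₂/P₁), with C_p = 7R/2 = 29.1 J mol⁻¹ K⁻¹ for a diatomic ideal gas.
ΔS = 0.456 × [29.1 × ln(386/432) − 8.314 × ln(152/97)] = -3.2 J/K.

ΔS = -3.2 J/K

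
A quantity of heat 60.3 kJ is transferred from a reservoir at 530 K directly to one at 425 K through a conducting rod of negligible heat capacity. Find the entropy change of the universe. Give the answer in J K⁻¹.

ΔS_total = 28.1 J/K

ΔS_hot = −Q/T_H = −60300/530 = -113.8 J/K and ΔS_cold = +Q/T_C = 60300/425 = 141.9 J/K.
ΔS_total = -113.8 + 141.9 = 28.1 J/K, positive as the second law requires.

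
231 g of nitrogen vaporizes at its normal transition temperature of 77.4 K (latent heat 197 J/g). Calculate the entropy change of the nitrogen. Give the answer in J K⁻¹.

ΔS = 588 J/K

Heat absorbed by the substance: Q = mL = 231 × 197 = 45507 J.
At constant T, ΔS = Q_rev/T = 45507 / 77.4 = 588 J/K.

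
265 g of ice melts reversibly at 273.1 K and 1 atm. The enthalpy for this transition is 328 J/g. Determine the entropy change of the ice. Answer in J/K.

ΔS = 318 J/K

Heat absorbed by the substance: Q = mL = 265 × 328 = 86920 J.
At constant T, ΔS = Q_rev/T = 86920 / 273.1 = 318 J/K.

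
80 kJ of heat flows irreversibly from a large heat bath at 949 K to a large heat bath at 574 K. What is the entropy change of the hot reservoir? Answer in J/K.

The hot reservoir loses heat Q, so ΔS_hot = −Q/T_H = −80000/949 = -84.3 J/K.

ΔS_hot = -84.3 J/K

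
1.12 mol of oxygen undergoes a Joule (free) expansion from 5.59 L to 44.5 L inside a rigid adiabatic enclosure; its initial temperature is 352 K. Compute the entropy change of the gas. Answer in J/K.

ΔS_gas = 19.3 J/K

No heat is exchanged and no work is done, so the ideal-gas temperature stays constant.
Entropy is a state function; using a reversible isothermal path, ΔS_gas = nR ln(V₂/V₁) = 1.12 × 8.314 × ln(44.5/5.59) = 19.3 J/K.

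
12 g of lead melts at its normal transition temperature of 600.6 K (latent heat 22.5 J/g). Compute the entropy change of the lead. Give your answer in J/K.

Heat absorbed by the substance: Q = mL = 12 × 22.5 = 270 J.
At constant T, ΔS = Q_rev/T = 270 / 600.6 = 0.45 J/K.

ΔS = 0.45 J/K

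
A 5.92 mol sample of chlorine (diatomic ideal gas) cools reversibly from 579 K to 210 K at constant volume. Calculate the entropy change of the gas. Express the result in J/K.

At constant volume, ΔS = nC_V ln(T₂/T₁) with C_V = 5R/2 = 20.79 J mol⁻¹ K⁻¹.
ΔS = 5.92 × 20.79 × ln(210/579) = -125 J/K.

ΔS = -125 J/K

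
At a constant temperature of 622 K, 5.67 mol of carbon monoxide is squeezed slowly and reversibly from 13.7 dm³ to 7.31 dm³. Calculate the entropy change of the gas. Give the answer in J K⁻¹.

For an isothermal ideal gas ΔS_gas = nR ln(V₂/V₁) = 5.67 × 8.314 × ln(7.31/13.7) = -29.6 J/K.

ΔS_gas = -29.6 J/K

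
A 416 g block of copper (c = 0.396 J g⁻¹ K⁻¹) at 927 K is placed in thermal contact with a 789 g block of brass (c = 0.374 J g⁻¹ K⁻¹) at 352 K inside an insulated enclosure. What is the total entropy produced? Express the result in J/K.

Energy balance: T_f = (m₁c₁T₁ + m₂c₂T₂)/(m₁c₁ + m₂c₂) = 558 K.
ΔS₁ = m₁c₁ ln(T_f/T₁) = 164.736 × ln(558/927) = -83.619 J/K.
ΔS₂ = m₂c₂ ln(T_f/T₂) = 295.086 × ln(558/352) = 135.95 J/K.
ΔS_total = -83.619 + 135.95 = 52.3 J/K.

ΔS_total = 52.3 J/K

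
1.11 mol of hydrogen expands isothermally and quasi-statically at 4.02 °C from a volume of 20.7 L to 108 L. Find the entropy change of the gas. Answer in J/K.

ΔS_gas = 15.2 J/K

For an isothermal ideal gas ΔS_gas = nR ln(V₂/V₁) = 1.11 × 8.314 × ln(108/20.7) = 15.2 J/K.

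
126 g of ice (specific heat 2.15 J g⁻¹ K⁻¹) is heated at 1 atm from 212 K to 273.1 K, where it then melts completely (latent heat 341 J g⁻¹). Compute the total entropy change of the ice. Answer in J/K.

ΔS = 226 J/K

Warming step: ΔS₁ = m c ln(T_tr/T_i) = 126 × 2.15 × ln(273.1/212) = 68.61 J/K.
Phase change: ΔS₂ = +mL/T_tr = 126 × 341 / 273.1 = 157.3 J/K.
ΔS_total = (68.61) + (157.3) = 226 J/K.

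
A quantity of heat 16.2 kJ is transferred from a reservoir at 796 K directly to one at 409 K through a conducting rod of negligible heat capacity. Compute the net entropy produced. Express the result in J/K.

ΔS_total = 19.3 J/K

ΔS_hot = −Q/T_H = −16200/796 = -20.35 J/K and ΔS_cold = +Q/T_C = 16200/409 = 39.61 J/K.
ΔS_total = -20.35 + 39.61 = 19.3 J/K, positive as the second law requires.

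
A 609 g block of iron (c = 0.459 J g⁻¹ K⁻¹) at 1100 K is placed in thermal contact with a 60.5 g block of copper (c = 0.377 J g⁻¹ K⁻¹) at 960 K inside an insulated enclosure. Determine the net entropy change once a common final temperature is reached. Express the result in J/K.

Energy balance: T_f = (m₁c₁T₁ + m₂c₂T₂)/(m₁c₁ + m₂c₂) = 1089.4 K.
ΔS₁ = m₁c₁ ln(T_f/T₁) = 279.531 × ln(1089.4/1100) = -2.697 J/K.
ΔS₂ = m₂c₂ ln(T_f/T₂) = 22.8085 × ln(1089.4/960) = 2.885 J/K.
ΔS_total = -2.697 + 2.885 = 0.188 J/K.

ΔS_total = 0.188 J/K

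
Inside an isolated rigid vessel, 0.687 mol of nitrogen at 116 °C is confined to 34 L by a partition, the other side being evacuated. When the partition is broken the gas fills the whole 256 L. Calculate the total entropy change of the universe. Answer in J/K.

ΔS_universe = 11.5 J/K

No heat is exchanged and no work is done, so the ideal-gas temperature stays constant.
Entropy is a state function; using a reversible isothermal path, ΔS_gas = nR ln(V₂/V₁) = 0.687 × 8.314 × ln(256/34) = 11.5 J/K.
The insulated surroundings exchange no heat, so ΔS_surr = 0 and ΔS_universe = ΔS_gas.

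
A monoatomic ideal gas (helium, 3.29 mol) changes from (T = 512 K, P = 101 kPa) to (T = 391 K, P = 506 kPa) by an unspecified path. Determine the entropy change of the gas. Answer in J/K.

ΔS = -62.5 J/K

ΔS = nC_p ln(T₂/T₁) − nR ln(P₂/P₁), with C_p = 5R/2 = 20.79 J mol⁻¹ K⁻¹ for a monoatomic ideal gas.
ΔS = 3.29 × [20.79 × ln(391/512) − 8.314 × ln(506/101)] = -62.5 J/K.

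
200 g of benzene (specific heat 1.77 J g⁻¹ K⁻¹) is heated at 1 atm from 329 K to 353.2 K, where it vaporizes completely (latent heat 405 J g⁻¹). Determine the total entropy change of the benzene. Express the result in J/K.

Warming step: ΔS₁ = m c ln(T_tr/T_i) = 200 × 1.77 × ln(353.2/329) = 25.13 J/K.
Phase change: ΔS₂ = +mL/T_tr = 200 × 405 / 353.2 = 229.3 J/K.
ΔS_total = (25.13) + (229.3) = 254 J/K.

ΔS = 254 J/K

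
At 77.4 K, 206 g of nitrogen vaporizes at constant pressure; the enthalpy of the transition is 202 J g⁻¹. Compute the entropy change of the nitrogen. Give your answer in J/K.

Heat absorbed by the substance: Q = mL = 206 × 202 = 41612 J.
At constant T, ΔS = Q_rev/T = 41612 / 77.4 = 538 J/K.

ΔS = 538 J/K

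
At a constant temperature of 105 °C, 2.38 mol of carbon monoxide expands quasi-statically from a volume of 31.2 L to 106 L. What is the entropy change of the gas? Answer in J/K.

For an isothermal ideal gas ΔS_gas = nR ln(V₂/V₁) = 2.38 × 8.314 × ln(106/31.2) = 24.2 J/K.

ΔS_gas = 24.2 J/K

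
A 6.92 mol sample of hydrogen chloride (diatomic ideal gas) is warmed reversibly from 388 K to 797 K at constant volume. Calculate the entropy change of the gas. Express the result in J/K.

ΔS = 104 J/K

At constant volume, ΔS = nC_V ln(T₂/T₁) with C_V = 5R/2 = 20.79 J mol⁻¹ K⁻¹.
ΔS = 6.92 × 20.79 × ln(797/388) = 104 J/K.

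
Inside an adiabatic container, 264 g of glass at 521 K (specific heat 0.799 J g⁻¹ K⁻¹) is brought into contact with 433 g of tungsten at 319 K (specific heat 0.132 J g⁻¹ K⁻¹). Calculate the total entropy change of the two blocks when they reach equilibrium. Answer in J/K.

Energy balance: T_f = (m₁c₁T₁ + m₂c₂T₂)/(m₁c₁ + m₂c₂) = 477.93 K.
ΔS₁ = m₁c₁ ln(T_f/T₁) = 210.936 × ln(477.93/521) = -18.2 J/K.
ΔS₂ = m₂c₂ ln(T_f/T₂) = 57.156 × ln(477.93/319) = 23.11 J/K.
ΔS_total = -18.2 + 23.11 = 4.91 J/K.

ΔS_total = 4.91 J/K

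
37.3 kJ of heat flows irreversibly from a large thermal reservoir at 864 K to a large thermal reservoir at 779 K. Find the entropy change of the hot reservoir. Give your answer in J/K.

ΔS_hot = -43.2 J/K

The hot reservoir loses heat Q, so ΔS_hot = −Q/T_H = −37300/864 = -43.2 J/K.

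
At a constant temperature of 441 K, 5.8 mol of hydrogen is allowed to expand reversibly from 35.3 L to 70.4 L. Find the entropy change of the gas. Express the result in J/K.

ΔS_gas = 33.3 J/K

For an isothermal ideal gas ΔS_gas = nR ln(V₂/V₁) = 5.8 × 8.314 × ln(70.4/35.3) = 33.3 J/K.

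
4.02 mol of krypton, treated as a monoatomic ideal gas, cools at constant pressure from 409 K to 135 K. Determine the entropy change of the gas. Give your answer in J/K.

At constant pressure, ΔS = nC_p ln(T₂/T₁) with C_p = 5R/2 = 20.79 J mol⁻¹ K⁻¹.
ΔS = 4.02 × 20.79 × ln(135/409) = -92.6 J/K.

ΔS = -92.6 J/K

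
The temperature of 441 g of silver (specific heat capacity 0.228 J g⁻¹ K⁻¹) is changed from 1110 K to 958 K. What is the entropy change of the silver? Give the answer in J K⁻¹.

ΔS = -14.8 J/K

ΔS = ∫dQ_rev/T = m c ln(T₂/T₁) = 441 × 0.228 × ln(958/1110) = -14.8 J/K.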